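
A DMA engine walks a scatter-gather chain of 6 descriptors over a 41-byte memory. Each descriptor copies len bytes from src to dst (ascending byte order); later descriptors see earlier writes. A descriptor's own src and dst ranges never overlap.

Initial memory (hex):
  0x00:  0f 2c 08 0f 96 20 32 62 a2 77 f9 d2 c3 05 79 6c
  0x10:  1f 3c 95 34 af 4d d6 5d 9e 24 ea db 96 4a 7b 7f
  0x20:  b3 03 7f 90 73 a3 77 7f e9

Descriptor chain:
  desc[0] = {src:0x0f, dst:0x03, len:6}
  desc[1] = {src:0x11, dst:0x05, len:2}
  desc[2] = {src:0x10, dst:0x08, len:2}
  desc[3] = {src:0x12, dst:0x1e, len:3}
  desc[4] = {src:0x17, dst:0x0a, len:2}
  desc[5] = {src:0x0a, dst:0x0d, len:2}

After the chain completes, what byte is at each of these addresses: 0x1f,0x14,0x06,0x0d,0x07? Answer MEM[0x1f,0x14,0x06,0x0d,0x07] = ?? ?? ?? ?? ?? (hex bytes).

[0] 0x0f->0x03 len=6 : 6c 1f 3c 95 34 af
[1] 0x11->0x05 len=2 : 3c 95
[2] 0x10->0x08 len=2 : 1f 3c
[3] 0x12->0x1e len=3 : 95 34 af
[4] 0x17->0x0a len=2 : 5d 9e
[5] 0x0a->0x0d len=2 : 5d 9e
query mem[0x1f]=0x34, mem[0x14]=0xaf, mem[0x06]=0x95, mem[0x0d]=0x5d, mem[0x07]=0x34

MEM[0x1f,0x14,0x06,0x0d,0x07] = 34 af 95 5d 34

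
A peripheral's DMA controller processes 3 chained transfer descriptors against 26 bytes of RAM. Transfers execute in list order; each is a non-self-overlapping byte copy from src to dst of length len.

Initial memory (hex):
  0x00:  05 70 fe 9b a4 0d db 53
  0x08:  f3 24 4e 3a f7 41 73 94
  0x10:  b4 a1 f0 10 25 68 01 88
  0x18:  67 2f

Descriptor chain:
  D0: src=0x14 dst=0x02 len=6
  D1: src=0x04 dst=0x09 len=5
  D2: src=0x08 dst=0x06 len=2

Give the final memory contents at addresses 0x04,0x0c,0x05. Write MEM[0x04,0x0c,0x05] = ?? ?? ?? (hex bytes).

MEM[0x04,0x0c,0x05] = 01 2f 88

#0 dst[0x02+6] := {0x25,0x68,0x01,0x88,0x67,0x2f}
#1 dst[0x09+5] := {0x01,0x88,0x67,0x2f,0xf3}
#2 dst[0x06+2] := {0xf3,0x01}
query mem[0x04]=0x01, mem[0x0c]=0x2f, mem[0x05]=0x88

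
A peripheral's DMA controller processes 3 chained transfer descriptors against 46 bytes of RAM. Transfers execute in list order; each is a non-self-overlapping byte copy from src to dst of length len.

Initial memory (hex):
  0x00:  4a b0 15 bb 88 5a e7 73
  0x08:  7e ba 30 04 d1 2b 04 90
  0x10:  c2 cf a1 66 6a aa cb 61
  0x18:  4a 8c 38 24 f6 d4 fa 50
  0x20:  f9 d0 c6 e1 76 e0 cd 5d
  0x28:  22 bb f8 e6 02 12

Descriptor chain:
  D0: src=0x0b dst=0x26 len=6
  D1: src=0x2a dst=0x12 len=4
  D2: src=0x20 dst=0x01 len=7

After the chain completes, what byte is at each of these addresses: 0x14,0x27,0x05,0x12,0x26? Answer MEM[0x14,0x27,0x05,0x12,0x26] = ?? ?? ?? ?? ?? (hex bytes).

MEM[0x14,0x27,0x05,0x12,0x26] = 02 d1 76 90 04

  after D0: wrote 6B at 0x26 = 04d12b0490c2
  after D1: wrote 4B at 0x12 = 90c20212
  after D2: wrote 7B at 0x01 = f9d0c6e176e004
query mem[0x14]=0x02, mem[0x27]=0xd1, mem[0x05]=0x76, mem[0x12]=0x90, mem[0x26]=0x04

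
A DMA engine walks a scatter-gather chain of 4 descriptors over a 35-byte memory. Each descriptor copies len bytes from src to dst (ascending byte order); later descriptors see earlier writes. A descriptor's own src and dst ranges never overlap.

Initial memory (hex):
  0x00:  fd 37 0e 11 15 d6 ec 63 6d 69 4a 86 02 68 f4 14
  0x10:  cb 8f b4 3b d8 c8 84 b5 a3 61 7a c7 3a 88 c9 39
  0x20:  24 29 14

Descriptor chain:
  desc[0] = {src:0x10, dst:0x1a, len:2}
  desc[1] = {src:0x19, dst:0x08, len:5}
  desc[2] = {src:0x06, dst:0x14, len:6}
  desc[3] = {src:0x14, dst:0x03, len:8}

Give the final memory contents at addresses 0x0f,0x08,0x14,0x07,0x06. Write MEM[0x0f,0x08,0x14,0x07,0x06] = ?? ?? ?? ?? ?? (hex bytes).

MEM[0x0f,0x08,0x14,0x07,0x06] = 14 3a ec 8f cb

D0: mem[0x1a..0x1b] <- [cb 8f]
D1: mem[0x08..0x0c] <- [61 cb 8f 3a 88]
D2: mem[0x14..0x19] <- [ec 63 61 cb 8f 3a]
D3: mem[0x03..0x0a] <- [ec 63 61 cb 8f 3a cb 8f]
query mem[0x0f]=0x14, mem[0x08]=0x3a, mem[0x14]=0xec, mem[0x07]=0x8f, mem[0x06]=0xcb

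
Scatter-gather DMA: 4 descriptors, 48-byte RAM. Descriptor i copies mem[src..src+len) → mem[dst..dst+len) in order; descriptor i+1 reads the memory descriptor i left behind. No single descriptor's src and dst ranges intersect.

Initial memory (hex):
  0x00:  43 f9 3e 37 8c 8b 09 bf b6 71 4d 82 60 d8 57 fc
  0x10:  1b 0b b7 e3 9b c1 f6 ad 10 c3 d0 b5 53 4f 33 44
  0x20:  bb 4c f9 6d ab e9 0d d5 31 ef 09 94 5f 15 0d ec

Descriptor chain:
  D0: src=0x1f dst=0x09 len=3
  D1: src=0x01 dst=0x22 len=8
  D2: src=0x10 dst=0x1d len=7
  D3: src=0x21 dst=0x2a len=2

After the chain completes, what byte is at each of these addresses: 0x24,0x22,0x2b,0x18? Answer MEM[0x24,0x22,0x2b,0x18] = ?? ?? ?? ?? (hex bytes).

#0 dst[0x09+3] := {0x44,0xbb,0x4c}
#1 dst[0x22+8] := {0xf9,0x3e,0x37,0x8c,0x8b,0x09,0xbf,0xb6}
#2 dst[0x1d+7] := {0x1b,0x0b,0xb7,0xe3,0x9b,0xc1,0xf6}
#3 dst[0x2a+2] := {0x9b,0xc1}
query mem[0x24]=0x37, mem[0x22]=0xc1, mem[0x2b]=0xc1, mem[0x18]=0x10

MEM[0x24,0x22,0x2b,0x18] = 37 c1 c1 10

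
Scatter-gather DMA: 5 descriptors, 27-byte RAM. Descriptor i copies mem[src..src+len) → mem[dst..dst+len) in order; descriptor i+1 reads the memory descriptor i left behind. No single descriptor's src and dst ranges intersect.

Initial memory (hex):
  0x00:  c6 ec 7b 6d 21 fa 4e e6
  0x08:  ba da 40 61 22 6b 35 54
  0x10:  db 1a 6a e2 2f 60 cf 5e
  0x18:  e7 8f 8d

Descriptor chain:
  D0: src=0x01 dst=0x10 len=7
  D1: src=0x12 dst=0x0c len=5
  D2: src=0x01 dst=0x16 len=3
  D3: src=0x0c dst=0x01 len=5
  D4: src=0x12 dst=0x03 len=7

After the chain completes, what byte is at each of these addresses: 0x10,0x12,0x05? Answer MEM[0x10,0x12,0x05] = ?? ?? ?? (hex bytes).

MEM[0x10,0x12,0x05] = e6 6d fa

[0] 0x01->0x10 len=7 : ec 7b 6d 21 fa 4e e6
[1] 0x12->0x0c len=5 : 6d 21 fa 4e e6
[2] 0x01->0x16 len=3 : ec 7b 6d
[3] 0x0c->0x01 len=5 : 6d 21 fa 4e e6
[4] 0x12->0x03 len=7 : 6d 21 fa 4e ec 7b 6d
query mem[0x10]=0xe6, mem[0x12]=0x6d, mem[0x05]=0xfa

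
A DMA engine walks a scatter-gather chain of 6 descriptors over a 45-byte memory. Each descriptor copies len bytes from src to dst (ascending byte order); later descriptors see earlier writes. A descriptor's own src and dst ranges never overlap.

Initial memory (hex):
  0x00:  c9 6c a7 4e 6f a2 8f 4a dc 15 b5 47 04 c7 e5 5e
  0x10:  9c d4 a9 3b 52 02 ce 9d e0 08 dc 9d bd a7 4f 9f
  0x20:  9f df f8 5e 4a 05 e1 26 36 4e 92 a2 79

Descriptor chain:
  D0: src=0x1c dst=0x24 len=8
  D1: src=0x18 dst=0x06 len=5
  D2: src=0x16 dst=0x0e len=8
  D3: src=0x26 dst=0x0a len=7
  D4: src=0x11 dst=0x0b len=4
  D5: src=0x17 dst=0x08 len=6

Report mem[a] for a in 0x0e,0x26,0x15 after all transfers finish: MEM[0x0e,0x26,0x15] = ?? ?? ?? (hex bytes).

MEM[0x0e,0x26,0x15] = bd 4f a7

[0] 0x1c->0x24 len=8 : bd a7 4f 9f 9f df f8 5e
[1] 0x18->0x06 len=5 : e0 08 dc 9d bd
[2] 0x16->0x0e len=8 : ce 9d e0 08 dc 9d bd a7
[3] 0x26->0x0a len=7 : 4f 9f 9f df f8 5e 79
[4] 0x11->0x0b len=4 : 08 dc 9d bd
[5] 0x17->0x08 len=6 : 9d e0 08 dc 9d bd
query mem[0x0e]=0xbd, mem[0x26]=0x4f, mem[0x15]=0xa7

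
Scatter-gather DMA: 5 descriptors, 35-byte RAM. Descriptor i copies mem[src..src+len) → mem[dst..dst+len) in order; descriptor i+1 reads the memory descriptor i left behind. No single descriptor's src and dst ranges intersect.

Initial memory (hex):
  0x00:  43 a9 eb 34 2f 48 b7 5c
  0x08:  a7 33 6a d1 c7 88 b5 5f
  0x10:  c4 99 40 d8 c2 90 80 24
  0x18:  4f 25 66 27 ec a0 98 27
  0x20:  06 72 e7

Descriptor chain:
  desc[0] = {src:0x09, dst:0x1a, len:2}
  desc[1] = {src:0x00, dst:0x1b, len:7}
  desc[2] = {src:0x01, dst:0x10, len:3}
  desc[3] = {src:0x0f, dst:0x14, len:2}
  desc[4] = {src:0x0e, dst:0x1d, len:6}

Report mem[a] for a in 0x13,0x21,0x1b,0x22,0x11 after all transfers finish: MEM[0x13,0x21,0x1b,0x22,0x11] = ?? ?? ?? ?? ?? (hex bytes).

  after D0: wrote 2B at 0x1a = 336a
  after D1: wrote 7B at 0x1b = 43a9eb342f48b7
  after D2: wrote 3B at 0x10 = a9eb34
  after D3: wrote 2B at 0x14 = 5fa9
  after D4: wrote 6B at 0x1d = b55fa9eb34d8
query mem[0x13]=0xd8, mem[0x21]=0x34, mem[0x1b]=0x43, mem[0x22]=0xd8, mem[0x11]=0xeb

MEM[0x13,0x21,0x1b,0x22,0x11] = d8 34 43 d8 eb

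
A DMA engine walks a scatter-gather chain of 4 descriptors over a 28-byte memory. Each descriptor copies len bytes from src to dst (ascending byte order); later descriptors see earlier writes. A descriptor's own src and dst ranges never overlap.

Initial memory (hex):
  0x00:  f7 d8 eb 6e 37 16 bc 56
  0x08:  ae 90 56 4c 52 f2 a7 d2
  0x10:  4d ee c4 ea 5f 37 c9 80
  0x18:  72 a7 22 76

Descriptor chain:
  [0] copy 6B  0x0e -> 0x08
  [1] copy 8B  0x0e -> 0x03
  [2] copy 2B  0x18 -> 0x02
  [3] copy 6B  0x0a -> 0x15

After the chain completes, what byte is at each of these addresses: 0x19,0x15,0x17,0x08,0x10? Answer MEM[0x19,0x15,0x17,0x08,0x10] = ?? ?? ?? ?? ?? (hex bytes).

MEM[0x19,0x15,0x17,0x08,0x10] = a7 37 c4 ea 4d

  after D0: wrote 6B at 0x08 = a7d24deec4ea
  after D1: wrote 8B at 0x03 = a7d24deec4ea5f37
  after D2: wrote 2B at 0x02 = 72a7
  after D3: wrote 6B at 0x15 = 37eec4eaa7d2
query mem[0x19]=0xa7, mem[0x15]=0x37, mem[0x17]=0xc4, mem[0x08]=0xea, mem[0x10]=0x4d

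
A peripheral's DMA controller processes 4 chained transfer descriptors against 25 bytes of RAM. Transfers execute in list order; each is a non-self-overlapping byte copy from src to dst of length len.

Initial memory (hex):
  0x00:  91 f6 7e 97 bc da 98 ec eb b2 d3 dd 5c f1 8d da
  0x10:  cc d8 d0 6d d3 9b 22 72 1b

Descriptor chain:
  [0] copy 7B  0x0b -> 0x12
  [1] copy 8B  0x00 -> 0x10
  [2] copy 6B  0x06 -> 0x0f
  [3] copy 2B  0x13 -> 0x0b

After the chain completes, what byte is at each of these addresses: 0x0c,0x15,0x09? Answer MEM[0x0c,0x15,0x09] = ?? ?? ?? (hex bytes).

  after D0: wrote 7B at 0x12 = dd5cf18ddaccd8
  after D1: wrote 8B at 0x10 = 91f67e97bcda98ec
  after D2: wrote 6B at 0x0f = 98ecebb2d3dd
  after D3: wrote 2B at 0x0b = d3dd
query mem[0x0c]=0xdd, mem[0x15]=0xda, mem[0x09]=0xb2

MEM[0x0c,0x15,0x09] = dd da b2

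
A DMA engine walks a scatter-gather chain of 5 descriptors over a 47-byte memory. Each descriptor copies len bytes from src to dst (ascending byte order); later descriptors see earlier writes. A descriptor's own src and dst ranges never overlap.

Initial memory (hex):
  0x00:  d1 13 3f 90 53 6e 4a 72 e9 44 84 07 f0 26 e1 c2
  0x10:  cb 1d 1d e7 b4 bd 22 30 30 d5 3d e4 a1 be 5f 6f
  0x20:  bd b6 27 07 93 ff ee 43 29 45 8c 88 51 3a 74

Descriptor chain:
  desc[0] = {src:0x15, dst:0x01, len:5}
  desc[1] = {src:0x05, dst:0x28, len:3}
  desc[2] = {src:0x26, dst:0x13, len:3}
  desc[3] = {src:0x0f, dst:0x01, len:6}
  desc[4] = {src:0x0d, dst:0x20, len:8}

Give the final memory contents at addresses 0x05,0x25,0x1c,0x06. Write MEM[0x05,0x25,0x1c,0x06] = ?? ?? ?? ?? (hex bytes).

MEM[0x05,0x25,0x1c,0x06] = ee 1d a1 43

  after D0: wrote 5B at 0x01 = bd223030d5
  after D1: wrote 3B at 0x28 = d54a72
  after D2: wrote 3B at 0x13 = ee43d5
  after D3: wrote 6B at 0x01 = c2cb1d1dee43
  after D4: wrote 8B at 0x20 = 26e1c2cb1d1dee43
query mem[0x05]=0xee, mem[0x25]=0x1d, mem[0x1c]=0xa1, mem[0x06]=0x43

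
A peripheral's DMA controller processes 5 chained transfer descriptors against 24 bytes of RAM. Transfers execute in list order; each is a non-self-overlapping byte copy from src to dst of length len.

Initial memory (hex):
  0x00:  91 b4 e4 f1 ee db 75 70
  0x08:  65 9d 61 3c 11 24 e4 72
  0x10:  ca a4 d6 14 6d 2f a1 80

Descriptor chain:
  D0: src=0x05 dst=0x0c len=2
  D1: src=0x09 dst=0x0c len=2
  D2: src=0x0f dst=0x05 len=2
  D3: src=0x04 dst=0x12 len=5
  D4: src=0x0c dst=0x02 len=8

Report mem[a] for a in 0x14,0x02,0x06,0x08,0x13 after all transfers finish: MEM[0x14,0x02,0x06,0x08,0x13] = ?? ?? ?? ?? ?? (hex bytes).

D0: mem[0x0c..0x0d] <- [db 75]
D1: mem[0x0c..0x0d] <- [9d 61]
D2: mem[0x05..0x06] <- [72 ca]
D3: mem[0x12..0x16] <- [ee 72 ca 70 65]
D4: mem[0x02..0x09] <- [9d 61 e4 72 ca a4 ee 72]
query mem[0x14]=0xca, mem[0x02]=0x9d, mem[0x06]=0xca, mem[0x08]=0xee, mem[0x13]=0x72

MEM[0x14,0x02,0x06,0x08,0x13] = ca 9d ca ee 72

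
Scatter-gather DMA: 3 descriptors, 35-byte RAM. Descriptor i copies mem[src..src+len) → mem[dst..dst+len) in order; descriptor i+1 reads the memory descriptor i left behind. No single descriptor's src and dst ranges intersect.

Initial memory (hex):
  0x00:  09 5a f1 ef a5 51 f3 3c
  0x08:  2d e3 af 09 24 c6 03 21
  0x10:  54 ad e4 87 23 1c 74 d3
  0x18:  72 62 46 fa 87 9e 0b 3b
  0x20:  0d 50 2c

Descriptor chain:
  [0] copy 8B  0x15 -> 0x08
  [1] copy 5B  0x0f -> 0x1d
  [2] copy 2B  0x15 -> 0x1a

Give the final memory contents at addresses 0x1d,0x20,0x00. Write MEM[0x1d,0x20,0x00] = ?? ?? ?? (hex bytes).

[0] 0x15->0x08 len=8 : 1c 74 d3 72 62 46 fa 87
[1] 0x0f->0x1d len=5 : 87 54 ad e4 87
[2] 0x15->0x1a len=2 : 1c 74
query mem[0x1d]=0x87, mem[0x20]=0xe4, mem[0x00]=0x09

MEM[0x1d,0x20,0x00] = 87 e4 09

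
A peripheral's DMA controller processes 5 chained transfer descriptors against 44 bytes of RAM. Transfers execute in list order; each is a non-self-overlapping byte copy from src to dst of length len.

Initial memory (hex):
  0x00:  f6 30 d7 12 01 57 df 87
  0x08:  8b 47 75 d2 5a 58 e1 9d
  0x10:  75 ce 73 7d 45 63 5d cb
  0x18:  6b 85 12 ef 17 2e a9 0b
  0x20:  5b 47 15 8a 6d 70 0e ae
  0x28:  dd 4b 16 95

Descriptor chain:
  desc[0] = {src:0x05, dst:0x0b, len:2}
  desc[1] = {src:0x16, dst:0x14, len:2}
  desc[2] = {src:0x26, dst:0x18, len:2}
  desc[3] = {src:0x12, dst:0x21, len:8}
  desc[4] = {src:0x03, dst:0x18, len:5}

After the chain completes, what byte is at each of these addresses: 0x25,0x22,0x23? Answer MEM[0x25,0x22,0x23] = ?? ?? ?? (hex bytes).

MEM[0x25,0x22,0x23] = 5d 7d 5d

#0 dst[0x0b+2] := {0x57,0xdf}
#1 dst[0x14+2] := {0x5d,0xcb}
#2 dst[0x18+2] := {0x0e,0xae}
#3 dst[0x21+8] := {0x73,0x7d,0x5d,0xcb,0x5d,0xcb,0x0e,0xae}
#4 dst[0x18+5] := {0x12,0x01,0x57,0xdf,0x87}
query mem[0x25]=0x5d, mem[0x22]=0x7d, mem[0x23]=0x5d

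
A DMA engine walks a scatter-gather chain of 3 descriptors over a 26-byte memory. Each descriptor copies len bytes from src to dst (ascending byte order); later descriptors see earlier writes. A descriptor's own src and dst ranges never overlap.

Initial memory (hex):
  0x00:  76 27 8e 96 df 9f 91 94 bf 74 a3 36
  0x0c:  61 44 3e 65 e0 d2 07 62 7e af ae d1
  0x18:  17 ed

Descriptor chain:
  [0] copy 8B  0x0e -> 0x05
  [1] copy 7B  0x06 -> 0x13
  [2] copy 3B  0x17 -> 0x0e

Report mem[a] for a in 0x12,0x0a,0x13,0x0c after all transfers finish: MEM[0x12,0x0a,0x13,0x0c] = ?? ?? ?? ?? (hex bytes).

D0: mem[0x05..0x0c] <- [3e 65 e0 d2 07 62 7e af]
D1: mem[0x13..0x19] <- [65 e0 d2 07 62 7e af]
D2: mem[0x0e..0x10] <- [62 7e af]
query mem[0x12]=0x07, mem[0x0a]=0x62, mem[0x13]=0x65, mem[0x0c]=0xaf

MEM[0x12,0x0a,0x13,0x0c] = 07 62 65 af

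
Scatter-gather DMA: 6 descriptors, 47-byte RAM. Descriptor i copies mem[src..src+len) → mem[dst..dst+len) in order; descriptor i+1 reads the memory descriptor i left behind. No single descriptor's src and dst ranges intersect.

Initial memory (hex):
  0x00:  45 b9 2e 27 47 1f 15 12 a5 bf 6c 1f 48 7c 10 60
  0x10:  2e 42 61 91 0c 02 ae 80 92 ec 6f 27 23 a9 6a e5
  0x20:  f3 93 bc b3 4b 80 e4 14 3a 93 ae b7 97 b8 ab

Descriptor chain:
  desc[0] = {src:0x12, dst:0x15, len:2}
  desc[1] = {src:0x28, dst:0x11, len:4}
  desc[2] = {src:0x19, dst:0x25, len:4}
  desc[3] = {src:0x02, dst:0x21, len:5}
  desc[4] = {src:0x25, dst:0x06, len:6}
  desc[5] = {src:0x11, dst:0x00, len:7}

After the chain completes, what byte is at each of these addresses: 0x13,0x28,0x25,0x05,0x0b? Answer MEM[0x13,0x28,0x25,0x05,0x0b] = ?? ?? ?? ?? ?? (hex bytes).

#0 dst[0x15+2] := {0x61,0x91}
#1 dst[0x11+4] := {0x3a,0x93,0xae,0xb7}
#2 dst[0x25+4] := {0xec,0x6f,0x27,0x23}
#3 dst[0x21+5] := {0x2e,0x27,0x47,0x1f,0x15}
#4 dst[0x06+6] := {0x15,0x6f,0x27,0x23,0x93,0xae}
#5 dst[0x00+7] := {0x3a,0x93,0xae,0xb7,0x61,0x91,0x80}
query mem[0x13]=0xae, mem[0x28]=0x23, mem[0x25]=0x15, mem[0x05]=0x91, mem[0x0b]=0xae

MEM[0x13,0x28,0x25,0x05,0x0b] = ae 23 15 91 ae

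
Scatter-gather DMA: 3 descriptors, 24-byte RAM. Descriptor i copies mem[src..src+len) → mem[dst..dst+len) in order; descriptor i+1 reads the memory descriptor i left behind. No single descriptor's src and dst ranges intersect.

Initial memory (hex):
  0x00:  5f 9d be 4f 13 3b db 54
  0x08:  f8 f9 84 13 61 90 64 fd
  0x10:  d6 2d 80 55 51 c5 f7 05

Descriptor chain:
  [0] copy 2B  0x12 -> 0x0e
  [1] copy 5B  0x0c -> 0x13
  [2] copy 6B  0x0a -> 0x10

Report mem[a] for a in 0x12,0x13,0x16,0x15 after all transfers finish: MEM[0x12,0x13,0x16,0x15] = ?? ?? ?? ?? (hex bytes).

#0 dst[0x0e+2] := {0x80,0x55}
#1 dst[0x13+5] := {0x61,0x90,0x80,0x55,0xd6}
#2 dst[0x10+6] := {0x84,0x13,0x61,0x90,0x80,0x55}
query mem[0x12]=0x61, mem[0x13]=0x90, mem[0x16]=0x55, mem[0x15]=0x55

MEM[0x12,0x13,0x16,0x15] = 61 90 55 55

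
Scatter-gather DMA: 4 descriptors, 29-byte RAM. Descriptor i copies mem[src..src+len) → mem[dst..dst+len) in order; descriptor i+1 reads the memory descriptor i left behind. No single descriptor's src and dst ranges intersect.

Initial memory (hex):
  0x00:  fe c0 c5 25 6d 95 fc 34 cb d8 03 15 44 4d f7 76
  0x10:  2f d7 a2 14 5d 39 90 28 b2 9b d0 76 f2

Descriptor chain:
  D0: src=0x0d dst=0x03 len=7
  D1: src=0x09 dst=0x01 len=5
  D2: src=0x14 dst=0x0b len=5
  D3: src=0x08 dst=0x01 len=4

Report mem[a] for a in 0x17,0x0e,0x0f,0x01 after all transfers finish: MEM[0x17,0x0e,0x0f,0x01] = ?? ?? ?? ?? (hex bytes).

MEM[0x17,0x0e,0x0f,0x01] = 28 28 b2 a2

D0: mem[0x03..0x09] <- [4d f7 76 2f d7 a2 14]
D1: mem[0x01..0x05] <- [14 03 15 44 4d]
D2: mem[0x0b..0x0f] <- [5d 39 90 28 b2]
D3: mem[0x01..0x04] <- [a2 14 03 5d]
query mem[0x17]=0x28, mem[0x0e]=0x28, mem[0x0f]=0xb2, mem[0x01]=0xa2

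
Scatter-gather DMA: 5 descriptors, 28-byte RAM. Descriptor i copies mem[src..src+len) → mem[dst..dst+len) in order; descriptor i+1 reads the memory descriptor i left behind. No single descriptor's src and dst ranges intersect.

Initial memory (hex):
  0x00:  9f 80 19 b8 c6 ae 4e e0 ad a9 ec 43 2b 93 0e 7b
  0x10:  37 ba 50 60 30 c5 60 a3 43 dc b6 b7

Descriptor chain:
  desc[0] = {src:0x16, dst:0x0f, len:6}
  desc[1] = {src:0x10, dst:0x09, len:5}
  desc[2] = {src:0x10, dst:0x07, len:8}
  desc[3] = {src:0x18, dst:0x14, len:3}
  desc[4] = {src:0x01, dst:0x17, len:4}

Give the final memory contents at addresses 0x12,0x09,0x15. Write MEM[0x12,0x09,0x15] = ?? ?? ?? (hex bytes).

MEM[0x12,0x09,0x15] = dc dc dc

  after D0: wrote 6B at 0x0f = 60a343dcb6b7
  after D1: wrote 5B at 0x09 = a343dcb6b7
  after D2: wrote 8B at 0x07 = a343dcb6b7c560a3
  after D3: wrote 3B at 0x14 = 43dcb6
  after D4: wrote 4B at 0x17 = 8019b8c6
query mem[0x12]=0xdc, mem[0x09]=0xdc, mem[0x15]=0xdc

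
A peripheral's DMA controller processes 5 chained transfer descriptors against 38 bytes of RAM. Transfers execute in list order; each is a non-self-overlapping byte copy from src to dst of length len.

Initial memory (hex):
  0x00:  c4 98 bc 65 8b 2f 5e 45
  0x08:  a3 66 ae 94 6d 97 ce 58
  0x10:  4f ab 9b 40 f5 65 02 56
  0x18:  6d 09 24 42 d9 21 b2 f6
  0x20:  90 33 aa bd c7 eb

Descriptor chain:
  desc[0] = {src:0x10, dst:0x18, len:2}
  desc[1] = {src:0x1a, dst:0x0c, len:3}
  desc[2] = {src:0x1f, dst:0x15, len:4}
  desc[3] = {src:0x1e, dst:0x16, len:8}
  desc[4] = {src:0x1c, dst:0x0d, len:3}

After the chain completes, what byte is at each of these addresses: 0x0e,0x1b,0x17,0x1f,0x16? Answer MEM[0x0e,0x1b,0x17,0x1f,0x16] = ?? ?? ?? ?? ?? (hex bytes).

MEM[0x0e,0x1b,0x17,0x1f,0x16] = eb bd f6 f6 b2

[0] 0x10->0x18 len=2 : 4f ab
[1] 0x1a->0x0c len=3 : 24 42 d9
[2] 0x1f->0x15 len=4 : f6 90 33 aa
[3] 0x1e->0x16 len=8 : b2 f6 90 33 aa bd c7 eb
[4] 0x1c->0x0d len=3 : c7 eb b2
query mem[0x0e]=0xeb, mem[0x1b]=0xbd, mem[0x17]=0xf6, mem[0x1f]=0xf6, mem[0x16]=0xb2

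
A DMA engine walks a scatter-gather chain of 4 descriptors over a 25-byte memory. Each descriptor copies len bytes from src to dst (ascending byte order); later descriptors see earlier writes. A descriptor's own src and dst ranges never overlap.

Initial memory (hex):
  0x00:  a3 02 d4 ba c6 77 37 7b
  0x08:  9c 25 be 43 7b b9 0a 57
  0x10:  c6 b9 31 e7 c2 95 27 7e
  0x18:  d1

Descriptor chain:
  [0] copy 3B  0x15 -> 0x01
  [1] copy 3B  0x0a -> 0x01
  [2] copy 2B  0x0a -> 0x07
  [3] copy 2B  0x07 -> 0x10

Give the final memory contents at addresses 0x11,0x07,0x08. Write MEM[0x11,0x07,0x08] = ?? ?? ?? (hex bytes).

MEM[0x11,0x07,0x08] = 43 be 43

#0 dst[0x01+3] := {0x95,0x27,0x7e}
#1 dst[0x01+3] := {0xbe,0x43,0x7b}
#2 dst[0x07+2] := {0xbe,0x43}
#3 dst[0x10+2] := {0xbe,0x43}
query mem[0x11]=0x43, mem[0x07]=0xbe, mem[0x08]=0x43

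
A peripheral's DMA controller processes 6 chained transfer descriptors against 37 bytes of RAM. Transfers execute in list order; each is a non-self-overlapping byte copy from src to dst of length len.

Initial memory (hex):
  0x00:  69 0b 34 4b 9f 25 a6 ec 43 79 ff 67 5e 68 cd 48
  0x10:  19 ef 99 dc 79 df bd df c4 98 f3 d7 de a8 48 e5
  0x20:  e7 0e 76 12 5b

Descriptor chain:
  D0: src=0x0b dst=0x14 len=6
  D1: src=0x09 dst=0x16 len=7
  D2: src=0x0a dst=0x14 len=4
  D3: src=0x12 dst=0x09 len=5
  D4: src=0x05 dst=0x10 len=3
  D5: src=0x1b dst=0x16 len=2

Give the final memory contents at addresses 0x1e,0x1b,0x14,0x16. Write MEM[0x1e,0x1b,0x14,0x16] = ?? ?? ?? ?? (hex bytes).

MEM[0x1e,0x1b,0x14,0x16] = 48 cd ff cd

  after D0: wrote 6B at 0x14 = 675e68cd4819
  after D1: wrote 7B at 0x16 = 79ff675e68cd48
  after D2: wrote 4B at 0x14 = ff675e68
  after D3: wrote 5B at 0x09 = 99dcff675e
  after D4: wrote 3B at 0x10 = 25a6ec
  after D5: wrote 2B at 0x16 = cd48
query mem[0x1e]=0x48, mem[0x1b]=0xcd, mem[0x14]=0xff, mem[0x16]=0xcd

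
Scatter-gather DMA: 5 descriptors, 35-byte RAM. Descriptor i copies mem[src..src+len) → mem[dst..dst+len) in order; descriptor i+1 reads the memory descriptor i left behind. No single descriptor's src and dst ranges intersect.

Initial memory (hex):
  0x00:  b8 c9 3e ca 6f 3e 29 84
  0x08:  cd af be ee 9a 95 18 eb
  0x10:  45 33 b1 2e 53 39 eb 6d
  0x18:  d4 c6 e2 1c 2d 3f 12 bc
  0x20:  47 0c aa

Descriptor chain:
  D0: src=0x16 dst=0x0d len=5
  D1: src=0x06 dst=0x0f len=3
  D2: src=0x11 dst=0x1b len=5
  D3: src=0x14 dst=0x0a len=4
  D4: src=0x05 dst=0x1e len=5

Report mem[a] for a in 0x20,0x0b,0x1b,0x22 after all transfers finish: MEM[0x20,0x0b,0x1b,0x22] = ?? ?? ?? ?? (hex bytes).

MEM[0x20,0x0b,0x1b,0x22] = 84 39 cd af

  after D0: wrote 5B at 0x0d = eb6dd4c6e2
  after D1: wrote 3B at 0x0f = 2984cd
  after D2: wrote 5B at 0x1b = cdb12e5339
  after D3: wrote 4B at 0x0a = 5339eb6d
  after D4: wrote 5B at 0x1e = 3e2984cdaf
query mem[0x20]=0x84, mem[0x0b]=0x39, mem[0x1b]=0xcd, mem[0x22]=0xaf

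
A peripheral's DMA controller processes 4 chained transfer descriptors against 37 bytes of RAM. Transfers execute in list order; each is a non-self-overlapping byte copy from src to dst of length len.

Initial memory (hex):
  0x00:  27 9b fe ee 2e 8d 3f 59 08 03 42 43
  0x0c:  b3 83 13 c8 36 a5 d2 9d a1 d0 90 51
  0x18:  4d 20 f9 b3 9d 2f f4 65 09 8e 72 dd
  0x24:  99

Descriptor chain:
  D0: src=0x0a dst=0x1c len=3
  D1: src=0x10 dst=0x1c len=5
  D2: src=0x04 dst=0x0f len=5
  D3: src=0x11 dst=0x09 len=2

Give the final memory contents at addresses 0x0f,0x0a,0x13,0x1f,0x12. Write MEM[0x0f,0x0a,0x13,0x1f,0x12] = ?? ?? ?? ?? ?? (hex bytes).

MEM[0x0f,0x0a,0x13,0x1f,0x12] = 2e 59 08 9d 59

[0] 0x0a->0x1c len=3 : 42 43 b3
[1] 0x10->0x1c len=5 : 36 a5 d2 9d a1
[2] 0x04->0x0f len=5 : 2e 8d 3f 59 08
[3] 0x11->0x09 len=2 : 3f 59
query mem[0x0f]=0x2e, mem[0x0a]=0x59, mem[0x13]=0x08, mem[0x1f]=0x9d, mem[0x12]=0x59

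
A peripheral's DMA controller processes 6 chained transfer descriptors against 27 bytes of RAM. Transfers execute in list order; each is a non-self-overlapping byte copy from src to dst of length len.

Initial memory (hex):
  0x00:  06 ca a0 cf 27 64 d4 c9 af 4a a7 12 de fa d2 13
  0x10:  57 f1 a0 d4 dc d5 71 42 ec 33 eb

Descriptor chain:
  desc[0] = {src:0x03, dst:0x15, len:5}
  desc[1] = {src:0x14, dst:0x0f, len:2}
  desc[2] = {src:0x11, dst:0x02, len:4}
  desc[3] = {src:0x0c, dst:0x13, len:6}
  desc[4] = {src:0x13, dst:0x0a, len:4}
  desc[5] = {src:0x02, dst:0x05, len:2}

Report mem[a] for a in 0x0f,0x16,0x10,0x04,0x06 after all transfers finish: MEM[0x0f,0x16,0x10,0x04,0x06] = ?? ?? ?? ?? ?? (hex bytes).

D0: mem[0x15..0x19] <- [cf 27 64 d4 c9]
D1: mem[0x0f..0x10] <- [dc cf]
D2: mem[0x02..0x05] <- [f1 a0 d4 dc]
D3: mem[0x13..0x18] <- [de fa d2 dc cf f1]
D4: mem[0x0a..0x0d] <- [de fa d2 dc]
D5: mem[0x05..0x06] <- [f1 a0]
query mem[0x0f]=0xdc, mem[0x16]=0xdc, mem[0x10]=0xcf, mem[0x04]=0xd4, mem[0x06]=0xa0

MEM[0x0f,0x16,0x10,0x04,0x06] = dc dc cf d4 a0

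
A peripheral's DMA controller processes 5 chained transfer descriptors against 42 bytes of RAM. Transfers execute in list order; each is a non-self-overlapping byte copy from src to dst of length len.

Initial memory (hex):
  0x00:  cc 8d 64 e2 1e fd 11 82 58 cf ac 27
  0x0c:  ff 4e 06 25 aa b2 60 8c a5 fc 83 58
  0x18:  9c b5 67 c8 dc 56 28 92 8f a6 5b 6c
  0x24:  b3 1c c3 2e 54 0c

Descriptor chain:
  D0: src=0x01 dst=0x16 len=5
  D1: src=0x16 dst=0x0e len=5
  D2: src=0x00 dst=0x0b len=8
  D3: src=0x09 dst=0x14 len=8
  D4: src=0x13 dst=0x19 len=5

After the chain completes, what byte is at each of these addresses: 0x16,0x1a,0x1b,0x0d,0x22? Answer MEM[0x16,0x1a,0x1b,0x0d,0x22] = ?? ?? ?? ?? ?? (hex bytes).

MEM[0x16,0x1a,0x1b,0x0d,0x22] = cc cf ac 64 5b

  after D0: wrote 5B at 0x16 = 8d64e21efd
  after D1: wrote 5B at 0x0e = 8d64e21efd
  after D2: wrote 8B at 0x0b = cc8d64e21efd1182
  after D3: wrote 8B at 0x14 = cfaccc8d64e21efd
  after D4: wrote 5B at 0x19 = 8ccfaccc8d
query mem[0x16]=0xcc, mem[0x1a]=0xcf, mem[0x1b]=0xac, mem[0x0d]=0x64, mem[0x22]=0x5b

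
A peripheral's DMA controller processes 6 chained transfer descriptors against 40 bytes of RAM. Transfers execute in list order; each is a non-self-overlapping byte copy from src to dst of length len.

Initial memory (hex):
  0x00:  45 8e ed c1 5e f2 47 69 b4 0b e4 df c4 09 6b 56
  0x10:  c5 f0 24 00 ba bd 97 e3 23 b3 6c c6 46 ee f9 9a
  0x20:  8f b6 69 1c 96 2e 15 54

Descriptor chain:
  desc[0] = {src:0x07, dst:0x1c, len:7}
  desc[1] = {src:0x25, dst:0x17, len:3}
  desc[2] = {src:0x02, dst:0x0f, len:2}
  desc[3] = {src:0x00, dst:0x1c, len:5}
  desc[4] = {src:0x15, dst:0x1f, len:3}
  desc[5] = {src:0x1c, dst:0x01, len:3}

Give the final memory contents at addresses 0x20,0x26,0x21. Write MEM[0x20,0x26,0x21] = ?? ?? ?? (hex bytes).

[0] 0x07->0x1c len=7 : 69 b4 0b e4 df c4 09
[1] 0x25->0x17 len=3 : 2e 15 54
[2] 0x02->0x0f len=2 : ed c1
[3] 0x00->0x1c len=5 : 45 8e ed c1 5e
[4] 0x15->0x1f len=3 : bd 97 2e
[5] 0x1c->0x01 len=3 : 45 8e ed
query mem[0x20]=0x97, mem[0x26]=0x15, mem[0x21]=0x2e

MEM[0x20,0x26,0x21] = 97 15 2e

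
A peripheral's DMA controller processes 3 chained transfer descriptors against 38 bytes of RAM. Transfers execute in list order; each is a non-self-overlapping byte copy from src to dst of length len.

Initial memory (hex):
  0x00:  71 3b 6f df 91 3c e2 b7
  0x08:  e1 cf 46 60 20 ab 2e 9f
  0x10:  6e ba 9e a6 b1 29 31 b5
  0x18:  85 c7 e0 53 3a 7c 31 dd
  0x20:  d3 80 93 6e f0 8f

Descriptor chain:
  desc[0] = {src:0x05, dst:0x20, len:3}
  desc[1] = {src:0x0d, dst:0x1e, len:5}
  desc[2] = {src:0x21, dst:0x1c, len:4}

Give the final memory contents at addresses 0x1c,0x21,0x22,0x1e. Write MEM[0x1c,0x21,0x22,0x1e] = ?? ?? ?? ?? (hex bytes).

#0 dst[0x20+3] := {0x3c,0xe2,0xb7}
#1 dst[0x1e+5] := {0xab,0x2e,0x9f,0x6e,0xba}
#2 dst[0x1c+4] := {0x6e,0xba,0x6e,0xf0}
query mem[0x1c]=0x6e, mem[0x21]=0x6e, mem[0x22]=0xba, mem[0x1e]=0x6e

MEM[0x1c,0x21,0x22,0x1e] = 6e 6e ba 6e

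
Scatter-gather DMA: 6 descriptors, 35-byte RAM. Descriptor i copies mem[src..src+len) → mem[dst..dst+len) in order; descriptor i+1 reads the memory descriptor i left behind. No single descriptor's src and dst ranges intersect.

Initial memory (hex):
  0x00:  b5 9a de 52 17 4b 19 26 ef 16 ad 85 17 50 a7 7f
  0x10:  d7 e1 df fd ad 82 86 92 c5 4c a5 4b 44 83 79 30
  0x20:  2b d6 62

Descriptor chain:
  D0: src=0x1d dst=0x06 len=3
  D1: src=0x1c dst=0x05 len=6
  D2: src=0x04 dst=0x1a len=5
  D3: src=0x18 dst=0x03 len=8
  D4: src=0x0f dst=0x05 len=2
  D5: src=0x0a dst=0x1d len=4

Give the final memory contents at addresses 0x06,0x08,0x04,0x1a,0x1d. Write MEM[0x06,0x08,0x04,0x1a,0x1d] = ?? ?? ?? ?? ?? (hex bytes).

MEM[0x06,0x08,0x04,0x1a,0x1d] = d7 79 4c 17 30

#0 dst[0x06+3] := {0x83,0x79,0x30}
#1 dst[0x05+6] := {0x44,0x83,0x79,0x30,0x2b,0xd6}
#2 dst[0x1a+5] := {0x17,0x44,0x83,0x79,0x30}
#3 dst[0x03+8] := {0xc5,0x4c,0x17,0x44,0x83,0x79,0x30,0x30}
#4 dst[0x05+2] := {0x7f,0xd7}
#5 dst[0x1d+4] := {0x30,0x85,0x17,0x50}
query mem[0x06]=0xd7, mem[0x08]=0x79, mem[0x04]=0x4c, mem[0x1a]=0x17, mem[0x1d]=0x30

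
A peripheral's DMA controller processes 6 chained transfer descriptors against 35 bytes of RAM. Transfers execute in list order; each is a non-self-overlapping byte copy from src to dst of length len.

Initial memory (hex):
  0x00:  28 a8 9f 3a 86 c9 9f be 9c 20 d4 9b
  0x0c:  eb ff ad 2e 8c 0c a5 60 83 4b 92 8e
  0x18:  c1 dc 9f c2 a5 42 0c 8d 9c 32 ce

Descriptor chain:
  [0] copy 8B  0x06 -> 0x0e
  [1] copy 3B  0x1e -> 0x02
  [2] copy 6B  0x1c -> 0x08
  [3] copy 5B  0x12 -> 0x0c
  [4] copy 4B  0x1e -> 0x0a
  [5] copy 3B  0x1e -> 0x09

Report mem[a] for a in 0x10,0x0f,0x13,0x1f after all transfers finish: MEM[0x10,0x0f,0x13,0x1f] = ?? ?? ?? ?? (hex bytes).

MEM[0x10,0x0f,0x13,0x1f] = 92 ff 9b 8d

  after D0: wrote 8B at 0x0e = 9fbe9c20d49bebff
  after D1: wrote 3B at 0x02 = 0c8d9c
  after D2: wrote 6B at 0x08 = a5420c8d9c32
  after D3: wrote 5B at 0x0c = d49bebff92
  after D4: wrote 4B at 0x0a = 0c8d9c32
  after D5: wrote 3B at 0x09 = 0c8d9c
query mem[0x10]=0x92, mem[0x0f]=0xff, mem[0x13]=0x9b, mem[0x1f]=0x8d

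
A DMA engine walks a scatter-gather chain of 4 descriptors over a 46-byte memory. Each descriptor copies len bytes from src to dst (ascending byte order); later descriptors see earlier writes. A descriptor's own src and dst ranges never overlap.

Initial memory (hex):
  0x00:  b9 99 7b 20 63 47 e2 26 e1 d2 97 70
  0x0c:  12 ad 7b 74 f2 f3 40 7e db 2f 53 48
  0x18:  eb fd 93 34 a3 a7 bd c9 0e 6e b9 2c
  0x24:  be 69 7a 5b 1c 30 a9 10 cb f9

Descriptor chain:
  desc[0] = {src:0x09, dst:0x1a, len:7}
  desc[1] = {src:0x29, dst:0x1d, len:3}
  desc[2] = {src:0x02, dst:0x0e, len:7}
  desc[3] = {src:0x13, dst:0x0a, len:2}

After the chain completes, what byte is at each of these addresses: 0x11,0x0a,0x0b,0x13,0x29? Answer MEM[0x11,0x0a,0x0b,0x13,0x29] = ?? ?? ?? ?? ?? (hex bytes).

MEM[0x11,0x0a,0x0b,0x13,0x29] = 47 26 e1 26 30

#0 dst[0x1a+7] := {0xd2,0x97,0x70,0x12,0xad,0x7b,0x74}
#1 dst[0x1d+3] := {0x30,0xa9,0x10}
#2 dst[0x0e+7] := {0x7b,0x20,0x63,0x47,0xe2,0x26,0xe1}
#3 dst[0x0a+2] := {0x26,0xe1}
query mem[0x11]=0x47, mem[0x0a]=0x26, mem[0x0b]=0xe1, mem[0x13]=0x26, mem[0x29]=0x30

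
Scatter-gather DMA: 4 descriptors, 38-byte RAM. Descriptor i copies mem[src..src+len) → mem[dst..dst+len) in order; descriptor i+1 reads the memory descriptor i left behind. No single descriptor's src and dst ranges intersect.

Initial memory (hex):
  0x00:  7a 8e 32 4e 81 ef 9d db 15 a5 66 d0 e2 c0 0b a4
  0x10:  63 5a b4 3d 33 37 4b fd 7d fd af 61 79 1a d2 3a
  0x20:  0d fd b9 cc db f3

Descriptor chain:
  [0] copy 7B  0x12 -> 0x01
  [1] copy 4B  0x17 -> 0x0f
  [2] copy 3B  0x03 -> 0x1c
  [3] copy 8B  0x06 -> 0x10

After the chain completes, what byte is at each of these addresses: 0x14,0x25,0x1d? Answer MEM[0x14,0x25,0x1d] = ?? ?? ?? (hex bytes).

MEM[0x14,0x25,0x1d] = 66 f3 37

#0 dst[0x01+7] := {0xb4,0x3d,0x33,0x37,0x4b,0xfd,0x7d}
#1 dst[0x0f+4] := {0xfd,0x7d,0xfd,0xaf}
#2 dst[0x1c+3] := {0x33,0x37,0x4b}
#3 dst[0x10+8] := {0xfd,0x7d,0x15,0xa5,0x66,0xd0,0xe2,0xc0}
query mem[0x14]=0x66, mem[0x25]=0xf3, mem[0x1d]=0x37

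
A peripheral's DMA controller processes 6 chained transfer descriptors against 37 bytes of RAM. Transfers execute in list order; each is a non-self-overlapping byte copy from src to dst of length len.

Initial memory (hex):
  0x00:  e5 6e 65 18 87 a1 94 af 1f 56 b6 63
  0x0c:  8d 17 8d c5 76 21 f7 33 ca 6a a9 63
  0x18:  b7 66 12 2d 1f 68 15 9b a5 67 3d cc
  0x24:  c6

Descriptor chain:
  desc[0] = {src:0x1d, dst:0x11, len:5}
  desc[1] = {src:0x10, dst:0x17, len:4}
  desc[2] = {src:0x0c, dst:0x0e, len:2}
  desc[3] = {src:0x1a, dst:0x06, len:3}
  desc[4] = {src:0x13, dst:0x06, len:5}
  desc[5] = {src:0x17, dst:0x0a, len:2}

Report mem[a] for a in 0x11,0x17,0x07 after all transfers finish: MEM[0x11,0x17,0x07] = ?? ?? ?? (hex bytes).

MEM[0x11,0x17,0x07] = 68 76 a5

[0] 0x1d->0x11 len=5 : 68 15 9b a5 67
[1] 0x10->0x17 len=4 : 76 68 15 9b
[2] 0x0c->0x0e len=2 : 8d 17
[3] 0x1a->0x06 len=3 : 9b 2d 1f
[4] 0x13->0x06 len=5 : 9b a5 67 a9 76
[5] 0x17->0x0a len=2 : 76 68
query mem[0x11]=0x68, mem[0x17]=0x76, mem[0x07]=0xa5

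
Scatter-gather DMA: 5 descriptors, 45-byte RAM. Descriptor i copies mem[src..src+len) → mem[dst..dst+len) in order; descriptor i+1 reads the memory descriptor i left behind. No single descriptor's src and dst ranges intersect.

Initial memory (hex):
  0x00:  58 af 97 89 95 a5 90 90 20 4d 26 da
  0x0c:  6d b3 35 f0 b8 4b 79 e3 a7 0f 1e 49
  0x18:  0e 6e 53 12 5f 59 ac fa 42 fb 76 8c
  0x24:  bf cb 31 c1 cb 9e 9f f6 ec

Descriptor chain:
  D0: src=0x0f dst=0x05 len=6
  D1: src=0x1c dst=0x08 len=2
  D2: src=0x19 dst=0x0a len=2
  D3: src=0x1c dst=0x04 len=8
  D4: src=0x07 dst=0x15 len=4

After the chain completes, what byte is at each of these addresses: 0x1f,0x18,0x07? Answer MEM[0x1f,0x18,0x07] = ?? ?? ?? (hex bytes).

D0: mem[0x05..0x0a] <- [f0 b8 4b 79 e3 a7]
D1: mem[0x08..0x09] <- [5f 59]
D2: mem[0x0a..0x0b] <- [6e 53]
D3: mem[0x04..0x0b] <- [5f 59 ac fa 42 fb 76 8c]
D4: mem[0x15..0x18] <- [fa 42 fb 76]
query mem[0x1f]=0xfa, mem[0x18]=0x76, mem[0x07]=0xfa

MEM[0x1f,0x18,0x07] = fa 76 fa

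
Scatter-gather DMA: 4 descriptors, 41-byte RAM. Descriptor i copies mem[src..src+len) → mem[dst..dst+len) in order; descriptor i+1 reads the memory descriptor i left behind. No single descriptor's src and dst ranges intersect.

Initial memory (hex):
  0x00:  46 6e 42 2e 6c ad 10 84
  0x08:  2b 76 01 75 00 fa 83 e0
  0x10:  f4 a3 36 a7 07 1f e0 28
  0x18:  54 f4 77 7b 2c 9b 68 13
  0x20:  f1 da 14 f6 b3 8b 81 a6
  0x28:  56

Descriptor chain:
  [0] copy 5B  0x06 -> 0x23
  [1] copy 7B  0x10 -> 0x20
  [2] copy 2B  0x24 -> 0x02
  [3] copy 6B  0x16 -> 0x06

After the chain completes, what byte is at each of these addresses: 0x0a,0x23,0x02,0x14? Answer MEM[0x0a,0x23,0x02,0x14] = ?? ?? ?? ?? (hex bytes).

MEM[0x0a,0x23,0x02,0x14] = 77 a7 07 07

D0: mem[0x23..0x27] <- [10 84 2b 76 01]
D1: mem[0x20..0x26] <- [f4 a3 36 a7 07 1f e0]
D2: mem[0x02..0x03] <- [07 1f]
D3: mem[0x06..0x0b] <- [e0 28 54 f4 77 7b]
query mem[0x0a]=0x77, mem[0x23]=0xa7, mem[0x02]=0x07, mem[0x14]=0x07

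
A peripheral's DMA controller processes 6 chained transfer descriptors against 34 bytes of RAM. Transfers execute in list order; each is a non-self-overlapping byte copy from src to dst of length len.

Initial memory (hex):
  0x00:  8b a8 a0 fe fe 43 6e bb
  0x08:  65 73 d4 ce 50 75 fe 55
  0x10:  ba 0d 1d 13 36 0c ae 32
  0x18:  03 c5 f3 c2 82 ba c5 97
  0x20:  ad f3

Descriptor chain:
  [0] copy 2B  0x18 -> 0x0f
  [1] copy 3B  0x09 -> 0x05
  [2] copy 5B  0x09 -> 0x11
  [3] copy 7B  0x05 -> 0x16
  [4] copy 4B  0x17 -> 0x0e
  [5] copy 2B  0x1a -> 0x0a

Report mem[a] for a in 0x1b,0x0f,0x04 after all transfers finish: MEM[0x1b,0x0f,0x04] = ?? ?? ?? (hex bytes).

MEM[0x1b,0x0f,0x04] = d4 ce fe

D0: mem[0x0f..0x10] <- [03 c5]
D1: mem[0x05..0x07] <- [73 d4 ce]
D2: mem[0x11..0x15] <- [73 d4 ce 50 75]
D3: mem[0x16..0x1c] <- [73 d4 ce 65 73 d4 ce]
D4: mem[0x0e..0x11] <- [d4 ce 65 73]
D5: mem[0x0a..0x0b] <- [73 d4]
query mem[0x1b]=0xd4, mem[0x0f]=0xce, mem[0x04]=0xfe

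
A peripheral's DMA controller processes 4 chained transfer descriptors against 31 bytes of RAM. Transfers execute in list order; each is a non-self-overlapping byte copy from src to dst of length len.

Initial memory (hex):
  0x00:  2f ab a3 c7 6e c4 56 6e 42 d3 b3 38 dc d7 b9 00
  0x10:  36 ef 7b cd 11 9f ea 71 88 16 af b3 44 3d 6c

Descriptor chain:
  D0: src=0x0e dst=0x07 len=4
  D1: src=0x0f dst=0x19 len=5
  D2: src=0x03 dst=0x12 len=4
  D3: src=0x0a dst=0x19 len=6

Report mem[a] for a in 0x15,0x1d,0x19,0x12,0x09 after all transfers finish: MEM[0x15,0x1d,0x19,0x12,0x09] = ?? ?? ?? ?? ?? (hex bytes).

MEM[0x15,0x1d,0x19,0x12,0x09] = 56 b9 ef c7 36

D0: mem[0x07..0x0a] <- [b9 00 36 ef]
D1: mem[0x19..0x1d] <- [00 36 ef 7b cd]
D2: mem[0x12..0x15] <- [c7 6e c4 56]
D3: mem[0x19..0x1e] <- [ef 38 dc d7 b9 00]
query mem[0x15]=0x56, mem[0x1d]=0xb9, mem[0x19]=0xef, mem[0x12]=0xc7, mem[0x09]=0x36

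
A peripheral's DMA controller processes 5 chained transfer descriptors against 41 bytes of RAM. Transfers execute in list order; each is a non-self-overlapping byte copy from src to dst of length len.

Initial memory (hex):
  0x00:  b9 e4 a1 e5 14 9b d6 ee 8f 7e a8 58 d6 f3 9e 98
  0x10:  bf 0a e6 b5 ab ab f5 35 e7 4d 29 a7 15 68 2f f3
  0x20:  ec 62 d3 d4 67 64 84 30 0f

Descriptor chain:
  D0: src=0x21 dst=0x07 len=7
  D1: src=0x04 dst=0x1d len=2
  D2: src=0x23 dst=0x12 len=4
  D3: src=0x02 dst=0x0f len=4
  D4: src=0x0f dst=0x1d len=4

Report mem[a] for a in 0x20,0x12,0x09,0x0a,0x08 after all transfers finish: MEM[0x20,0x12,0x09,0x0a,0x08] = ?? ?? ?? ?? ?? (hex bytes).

MEM[0x20,0x12,0x09,0x0a,0x08] = 9b 9b d4 67 d3

  after D0: wrote 7B at 0x07 = 62d3d467648430
  after D1: wrote 2B at 0x1d = 149b
  after D2: wrote 4B at 0x12 = d4676484
  after D3: wrote 4B at 0x0f = a1e5149b
  after D4: wrote 4B at 0x1d = a1e5149b
query mem[0x20]=0x9b, mem[0x12]=0x9b, mem[0x09]=0xd4, mem[0x0a]=0x67, mem[0x08]=0xd3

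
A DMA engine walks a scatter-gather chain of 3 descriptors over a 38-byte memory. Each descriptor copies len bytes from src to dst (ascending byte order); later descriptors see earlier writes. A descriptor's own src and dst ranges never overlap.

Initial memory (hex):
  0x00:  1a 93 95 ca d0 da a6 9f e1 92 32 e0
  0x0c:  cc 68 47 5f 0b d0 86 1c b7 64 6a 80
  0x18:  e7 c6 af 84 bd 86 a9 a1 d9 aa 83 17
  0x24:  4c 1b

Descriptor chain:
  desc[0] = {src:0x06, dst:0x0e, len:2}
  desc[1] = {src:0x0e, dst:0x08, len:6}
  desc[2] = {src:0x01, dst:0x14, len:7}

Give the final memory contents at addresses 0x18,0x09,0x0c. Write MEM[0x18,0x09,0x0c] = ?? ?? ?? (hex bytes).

[0] 0x06->0x0e len=2 : a6 9f
[1] 0x0e->0x08 len=6 : a6 9f 0b d0 86 1c
[2] 0x01->0x14 len=7 : 93 95 ca d0 da a6 9f
query mem[0x18]=0xda, mem[0x09]=0x9f, mem[0x0c]=0x86

MEM[0x18,0x09,0x0c] = da 9f 86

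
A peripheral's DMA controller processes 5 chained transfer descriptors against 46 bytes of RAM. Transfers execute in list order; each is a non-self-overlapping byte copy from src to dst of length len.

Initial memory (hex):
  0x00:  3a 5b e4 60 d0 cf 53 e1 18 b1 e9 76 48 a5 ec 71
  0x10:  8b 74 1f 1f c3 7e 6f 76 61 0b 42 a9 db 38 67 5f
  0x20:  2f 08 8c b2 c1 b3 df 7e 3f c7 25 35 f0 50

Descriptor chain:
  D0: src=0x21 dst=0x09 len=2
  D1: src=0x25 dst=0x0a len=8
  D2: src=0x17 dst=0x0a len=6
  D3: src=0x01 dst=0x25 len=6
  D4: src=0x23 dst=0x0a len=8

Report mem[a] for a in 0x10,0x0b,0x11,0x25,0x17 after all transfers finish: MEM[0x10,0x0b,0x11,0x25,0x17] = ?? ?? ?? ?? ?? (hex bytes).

MEM[0x10,0x0b,0x11,0x25,0x17] = cf c1 53 5b 76

  after D0: wrote 2B at 0x09 = 088c
  after D1: wrote 8B at 0x0a = b3df7e3fc72535f0
  after D2: wrote 6B at 0x0a = 76610b42a9db
  after D3: wrote 6B at 0x25 = 5be460d0cf53
  after D4: wrote 8B at 0x0a = b2c15be460d0cf53
query mem[0x10]=0xcf, mem[0x0b]=0xc1, mem[0x11]=0x53, mem[0x25]=0x5b, mem[0x17]=0x76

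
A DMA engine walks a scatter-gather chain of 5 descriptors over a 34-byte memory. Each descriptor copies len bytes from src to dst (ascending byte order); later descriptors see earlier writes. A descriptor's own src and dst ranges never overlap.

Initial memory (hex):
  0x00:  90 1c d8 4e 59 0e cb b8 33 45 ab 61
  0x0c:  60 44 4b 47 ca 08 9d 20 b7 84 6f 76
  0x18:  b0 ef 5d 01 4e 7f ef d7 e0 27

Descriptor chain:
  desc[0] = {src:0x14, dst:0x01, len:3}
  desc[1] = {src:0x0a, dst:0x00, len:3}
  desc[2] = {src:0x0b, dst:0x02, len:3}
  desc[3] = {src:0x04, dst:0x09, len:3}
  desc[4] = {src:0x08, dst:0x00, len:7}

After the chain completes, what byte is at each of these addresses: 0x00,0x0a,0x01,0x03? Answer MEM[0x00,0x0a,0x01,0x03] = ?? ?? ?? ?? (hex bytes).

MEM[0x00,0x0a,0x01,0x03] = 33 0e 44 cb

  after D0: wrote 3B at 0x01 = b7846f
  after D1: wrote 3B at 0x00 = ab6160
  after D2: wrote 3B at 0x02 = 616044
  after D3: wrote 3B at 0x09 = 440ecb
  after D4: wrote 7B at 0x00 = 33440ecb60444b
query mem[0x00]=0x33, mem[0x0a]=0x0e, mem[0x01]=0x44, mem[0x03]=0xcb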